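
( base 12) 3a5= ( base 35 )FW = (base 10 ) 557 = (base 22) 137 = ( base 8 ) 1055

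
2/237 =2/237  =  0.01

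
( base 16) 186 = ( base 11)325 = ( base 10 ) 390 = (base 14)1DC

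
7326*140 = 1025640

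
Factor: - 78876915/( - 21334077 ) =26292305/7111359 = 3^(  -  2)  *  5^1 *13^1 * 367^( - 1 )*2153^ ( - 1)*404497^1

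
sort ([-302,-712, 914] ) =[-712,-302, 914 ]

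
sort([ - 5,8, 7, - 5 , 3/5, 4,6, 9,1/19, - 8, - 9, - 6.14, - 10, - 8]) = [ -10, - 9,- 8,-8,-6.14,  -  5, - 5,  1/19, 3/5, 4,6,7,8,9 ] 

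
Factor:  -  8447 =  - 8447^1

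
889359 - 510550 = 378809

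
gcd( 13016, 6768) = 8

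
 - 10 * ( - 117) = 1170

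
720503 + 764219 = 1484722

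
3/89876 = 3/89876  =  0.00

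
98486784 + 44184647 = 142671431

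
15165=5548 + 9617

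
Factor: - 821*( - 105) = 86205= 3^1*5^1*7^1*821^1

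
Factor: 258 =2^1 *3^1*43^1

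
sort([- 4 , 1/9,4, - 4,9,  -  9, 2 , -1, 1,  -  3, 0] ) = [ - 9, - 4,-4, - 3, - 1, 0,1/9,1, 2, 4, 9] 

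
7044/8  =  880 + 1/2  =  880.50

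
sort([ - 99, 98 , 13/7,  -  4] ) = [ - 99, - 4, 13/7,98 ]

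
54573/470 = 116  +  53/470 =116.11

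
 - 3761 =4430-8191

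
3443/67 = 51 + 26/67=51.39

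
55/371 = 55/371 = 0.15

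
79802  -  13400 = 66402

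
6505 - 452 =6053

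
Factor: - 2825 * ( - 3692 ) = 10429900 = 2^2*5^2* 13^1 * 71^1 * 113^1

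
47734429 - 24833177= 22901252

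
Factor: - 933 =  - 3^1 *311^1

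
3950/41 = 96 +14/41  =  96.34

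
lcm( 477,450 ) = 23850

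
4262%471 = 23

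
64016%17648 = 11072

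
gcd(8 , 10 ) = 2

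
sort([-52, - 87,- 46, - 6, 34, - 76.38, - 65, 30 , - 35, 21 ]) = [ -87, - 76.38,-65, - 52, - 46  ,-35,-6 , 21, 30, 34]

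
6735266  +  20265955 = 27001221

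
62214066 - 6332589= 55881477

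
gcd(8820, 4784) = 4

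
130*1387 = 180310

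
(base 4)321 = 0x39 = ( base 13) 45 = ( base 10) 57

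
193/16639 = 193/16639   =  0.01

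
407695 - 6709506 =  - 6301811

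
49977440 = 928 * 53855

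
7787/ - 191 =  - 41 + 44/191=- 40.77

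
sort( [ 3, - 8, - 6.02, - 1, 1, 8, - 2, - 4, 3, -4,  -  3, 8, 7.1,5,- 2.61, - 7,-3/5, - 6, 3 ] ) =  [ - 8,  -  7,-6.02, - 6, - 4, - 4, - 3, - 2.61, - 2,- 1,-3/5, 1, 3, 3,  3,5, 7.1,8, 8 ]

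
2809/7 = 2809/7 = 401.29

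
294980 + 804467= 1099447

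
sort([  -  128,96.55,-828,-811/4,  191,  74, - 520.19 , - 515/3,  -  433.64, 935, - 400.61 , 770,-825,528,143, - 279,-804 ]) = [-828, - 825, - 804 , - 520.19,-433.64, - 400.61 ,- 279, - 811/4,-515/3, - 128, 74,  96.55, 143, 191,528,770,935 ]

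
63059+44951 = 108010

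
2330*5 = 11650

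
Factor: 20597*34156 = 2^2*43^1 * 479^1*8539^1= 703511132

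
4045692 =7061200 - 3015508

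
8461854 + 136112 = 8597966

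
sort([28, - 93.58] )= [-93.58,28]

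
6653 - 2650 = 4003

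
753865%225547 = 77224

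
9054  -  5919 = 3135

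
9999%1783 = 1084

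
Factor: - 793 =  - 13^1*61^1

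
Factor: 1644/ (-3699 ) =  - 4/9 = - 2^2*3^( - 2) 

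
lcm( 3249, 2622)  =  149454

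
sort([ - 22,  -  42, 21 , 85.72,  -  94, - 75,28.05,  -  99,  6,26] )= [  -  99, - 94,  -  75,-42, - 22, 6, 21, 26,28.05,85.72 ]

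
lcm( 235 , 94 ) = 470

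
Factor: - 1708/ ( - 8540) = 1/5 = 5^(-1 )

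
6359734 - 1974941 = 4384793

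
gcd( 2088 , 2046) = 6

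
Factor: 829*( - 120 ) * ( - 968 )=2^6 * 3^1 * 5^1*11^2*829^1 = 96296640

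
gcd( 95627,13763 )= 1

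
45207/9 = 5023=5023.00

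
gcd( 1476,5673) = 3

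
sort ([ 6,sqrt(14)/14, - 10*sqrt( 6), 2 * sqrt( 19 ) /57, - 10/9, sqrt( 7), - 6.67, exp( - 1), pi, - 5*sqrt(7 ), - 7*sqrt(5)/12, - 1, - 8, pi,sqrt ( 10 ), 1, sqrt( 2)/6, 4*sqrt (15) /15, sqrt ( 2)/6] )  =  [ - 10*sqrt( 6),-5*sqrt(7 ), -8, - 6.67, - 7*sqrt(5 ) /12,-10/9, - 1, 2*sqrt( 19) /57,  sqrt( 2 )/6,sqrt( 2)/6,sqrt( 14)/14, exp( - 1 ), 1, 4 * sqrt(15) /15, sqrt(7), pi,  pi, sqrt(10), 6] 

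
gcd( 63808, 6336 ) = 64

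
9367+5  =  9372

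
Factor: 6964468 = 2^2*7^2*35533^1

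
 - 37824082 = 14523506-52347588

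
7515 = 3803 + 3712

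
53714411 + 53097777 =106812188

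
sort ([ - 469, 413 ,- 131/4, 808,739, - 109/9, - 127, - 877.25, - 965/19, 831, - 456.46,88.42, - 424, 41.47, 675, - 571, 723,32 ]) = [-877.25, - 571,-469, - 456.46 , - 424, - 127 , - 965/19, - 131/4, - 109/9,32,  41.47, 88.42 , 413, 675, 723, 739,808, 831 ]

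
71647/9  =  71647/9 = 7960.78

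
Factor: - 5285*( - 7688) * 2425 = 2^3*5^3*7^1*31^2 * 97^1*151^1 = 98530369000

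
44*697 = 30668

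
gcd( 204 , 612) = 204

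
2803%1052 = 699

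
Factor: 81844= 2^2 * 7^1 * 37^1*79^1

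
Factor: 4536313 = 23^1*127^1 * 1553^1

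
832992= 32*26031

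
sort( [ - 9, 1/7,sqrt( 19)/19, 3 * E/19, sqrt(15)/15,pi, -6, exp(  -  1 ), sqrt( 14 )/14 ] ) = [ - 9,  -  6, 1/7,  sqrt(19 )/19, sqrt( 15)/15,sqrt( 14 )/14,exp( - 1),  3*E/19, pi]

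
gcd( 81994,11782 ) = 2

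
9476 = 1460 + 8016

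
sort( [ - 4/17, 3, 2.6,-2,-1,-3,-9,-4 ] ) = [ - 9,-4, - 3, - 2,-1 , - 4/17,  2.6,  3 ]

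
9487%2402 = 2281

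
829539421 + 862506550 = 1692045971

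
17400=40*435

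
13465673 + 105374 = 13571047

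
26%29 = 26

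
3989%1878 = 233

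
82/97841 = 82/97841= 0.00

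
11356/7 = 1622+2/7=1622.29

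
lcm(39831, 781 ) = 39831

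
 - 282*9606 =-2708892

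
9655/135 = 71+14/27 = 71.52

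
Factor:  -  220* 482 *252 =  - 26722080 = -2^5*3^2*5^1*7^1*11^1*241^1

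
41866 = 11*3806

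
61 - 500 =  - 439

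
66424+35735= 102159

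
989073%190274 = 37703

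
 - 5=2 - 7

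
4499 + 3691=8190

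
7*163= 1141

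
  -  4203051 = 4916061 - 9119112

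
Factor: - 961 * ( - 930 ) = 893730  =  2^1*3^1*5^1*31^3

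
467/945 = 467/945= 0.49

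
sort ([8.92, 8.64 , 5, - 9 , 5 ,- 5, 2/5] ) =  [ - 9, - 5,  2/5,5, 5, 8.64, 8.92 ] 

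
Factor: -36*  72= - 2^5*3^4= - 2592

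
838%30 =28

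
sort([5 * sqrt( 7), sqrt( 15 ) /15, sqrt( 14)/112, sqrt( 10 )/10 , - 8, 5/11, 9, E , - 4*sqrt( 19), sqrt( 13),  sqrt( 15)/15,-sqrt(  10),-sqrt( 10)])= [ - 4*sqrt( 19), - 8, - sqrt( 10) , - sqrt( 10),  sqrt( 14)/112, sqrt( 15 ) /15, sqrt( 15)/15, sqrt( 10)/10, 5/11, E, sqrt( 13), 9, 5*sqrt( 7 )]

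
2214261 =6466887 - 4252626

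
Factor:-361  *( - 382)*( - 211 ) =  - 29097322 = -2^1*19^2*191^1*211^1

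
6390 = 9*710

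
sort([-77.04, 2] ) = [ - 77.04,  2]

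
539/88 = 6  +  1/8 = 6.12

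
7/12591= 7/12591 = 0.00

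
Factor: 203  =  7^1*29^1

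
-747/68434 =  - 747/68434 = - 0.01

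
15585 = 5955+9630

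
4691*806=3780946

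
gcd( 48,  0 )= 48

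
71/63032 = 71/63032 = 0.00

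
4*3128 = 12512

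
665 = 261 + 404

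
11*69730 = 767030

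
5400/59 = 91 + 31/59 = 91.53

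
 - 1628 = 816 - 2444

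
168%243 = 168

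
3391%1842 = 1549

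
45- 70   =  -25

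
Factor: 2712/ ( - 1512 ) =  - 113/63= - 3^(  -  2 )*7^( - 1)*113^1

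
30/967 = 30/967 = 0.03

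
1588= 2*794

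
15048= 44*342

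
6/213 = 2/71=0.03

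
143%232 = 143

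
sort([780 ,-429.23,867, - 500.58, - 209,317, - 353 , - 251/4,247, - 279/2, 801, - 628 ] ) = [ - 628 ,-500.58, - 429.23,  -  353,  -  209, - 279/2, - 251/4,  247, 317, 780,801,867]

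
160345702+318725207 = 479070909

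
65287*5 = 326435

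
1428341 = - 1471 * (-971)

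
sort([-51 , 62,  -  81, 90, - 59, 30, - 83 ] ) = [ - 83, - 81,-59, - 51, 30,62,90] 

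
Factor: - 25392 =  - 2^4*3^1*23^2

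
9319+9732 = 19051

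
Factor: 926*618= 2^2*3^1*103^1* 463^1= 572268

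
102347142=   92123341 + 10223801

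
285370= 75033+210337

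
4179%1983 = 213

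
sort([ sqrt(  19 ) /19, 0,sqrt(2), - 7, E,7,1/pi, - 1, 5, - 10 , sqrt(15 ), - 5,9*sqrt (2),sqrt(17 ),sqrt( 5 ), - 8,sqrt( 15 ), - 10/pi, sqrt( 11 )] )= [ - 10 ,-8, - 7, - 5, - 10/pi,-1, 0,sqrt( 19) /19,1/pi, sqrt(2)  ,  sqrt( 5 ), E,sqrt(11 ) , sqrt(15),sqrt( 15 ),sqrt( 17 ),  5, 7,9*sqrt(2 ) ]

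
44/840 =11/210 = 0.05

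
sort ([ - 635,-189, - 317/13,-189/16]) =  [ - 635, - 189, - 317/13, - 189/16]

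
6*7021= 42126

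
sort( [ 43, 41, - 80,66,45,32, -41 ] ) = [-80,-41,32 , 41,  43,45, 66]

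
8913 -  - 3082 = 11995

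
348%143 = 62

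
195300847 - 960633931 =-765333084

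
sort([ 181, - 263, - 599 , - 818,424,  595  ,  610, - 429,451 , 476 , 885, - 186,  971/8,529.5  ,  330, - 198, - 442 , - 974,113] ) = [ - 974, -818,- 599, - 442 , - 429, -263,-198 ,-186 , 113,971/8 , 181,330, 424,451, 476 , 529.5 , 595,610,885 ]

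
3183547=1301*2447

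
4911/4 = 1227 + 3/4 = 1227.75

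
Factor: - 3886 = -2^1*29^1*67^1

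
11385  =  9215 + 2170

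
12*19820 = 237840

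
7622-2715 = 4907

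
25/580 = 5/116 = 0.04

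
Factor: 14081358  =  2^1*3^1*53^1*44281^1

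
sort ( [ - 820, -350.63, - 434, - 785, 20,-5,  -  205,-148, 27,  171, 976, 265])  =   [ - 820, - 785, -434, - 350.63, -205,  -  148, -5, 20 , 27, 171, 265,  976] 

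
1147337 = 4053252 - 2905915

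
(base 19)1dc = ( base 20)1B0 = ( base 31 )k0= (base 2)1001101100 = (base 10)620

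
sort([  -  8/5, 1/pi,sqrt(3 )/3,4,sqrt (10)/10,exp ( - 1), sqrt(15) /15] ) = [-8/5,sqrt( 15) /15,sqrt(10) /10,  1/pi,exp(  -  1 ),  sqrt (3 )/3,4] 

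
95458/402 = 237+92/201 = 237.46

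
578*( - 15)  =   - 8670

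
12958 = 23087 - 10129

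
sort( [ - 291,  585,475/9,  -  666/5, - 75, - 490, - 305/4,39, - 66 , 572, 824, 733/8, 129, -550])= [ - 550,-490 , -291, - 666/5, - 305/4,  -  75, - 66, 39, 475/9, 733/8, 129, 572, 585 , 824 ]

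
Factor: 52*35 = 1820=2^2*5^1*7^1*13^1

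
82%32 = 18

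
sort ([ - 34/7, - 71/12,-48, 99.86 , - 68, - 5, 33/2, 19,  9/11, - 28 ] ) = [ - 68 , - 48, - 28, - 71/12, - 5 , - 34/7,9/11, 33/2, 19,99.86]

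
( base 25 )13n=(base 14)399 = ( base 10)723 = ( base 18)243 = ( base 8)1323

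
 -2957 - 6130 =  - 9087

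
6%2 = 0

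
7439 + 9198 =16637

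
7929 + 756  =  8685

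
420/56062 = 210/28031 = 0.01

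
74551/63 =1183+22/63= 1183.35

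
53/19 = 2 + 15/19 = 2.79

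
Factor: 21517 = 21517^1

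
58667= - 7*(-8381) 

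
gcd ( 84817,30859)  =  1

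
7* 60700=424900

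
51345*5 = 256725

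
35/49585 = 7/9917 = 0.00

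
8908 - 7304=1604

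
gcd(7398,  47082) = 6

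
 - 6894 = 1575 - 8469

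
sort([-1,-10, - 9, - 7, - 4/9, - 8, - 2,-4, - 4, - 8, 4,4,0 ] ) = [ - 10, - 9,  -  8, - 8 , - 7, - 4, - 4, - 2, - 1, - 4/9, 0,4,4]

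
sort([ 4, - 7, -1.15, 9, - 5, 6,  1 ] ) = [ - 7,- 5,-1.15, 1, 4, 6, 9]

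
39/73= 39/73 = 0.53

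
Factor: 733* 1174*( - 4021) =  - 2^1*587^1*733^1*4021^1 = - 3460239382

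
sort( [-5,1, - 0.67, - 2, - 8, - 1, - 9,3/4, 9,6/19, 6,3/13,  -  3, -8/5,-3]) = [ - 9, - 8, - 5,  -  3, - 3, - 2 ,-8/5, - 1,  -  0.67, 3/13, 6/19, 3/4,1,6, 9]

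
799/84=9+43/84 = 9.51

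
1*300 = 300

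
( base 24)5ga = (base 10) 3274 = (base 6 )23054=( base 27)4d7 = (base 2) 110011001010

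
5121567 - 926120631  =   - 920999064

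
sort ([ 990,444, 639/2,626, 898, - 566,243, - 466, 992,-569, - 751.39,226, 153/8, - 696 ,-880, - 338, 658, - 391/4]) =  [ - 880,-751.39, - 696, - 569, - 566,-466, - 338,  -  391/4, 153/8, 226, 243,639/2, 444, 626,  658, 898, 990 , 992 ] 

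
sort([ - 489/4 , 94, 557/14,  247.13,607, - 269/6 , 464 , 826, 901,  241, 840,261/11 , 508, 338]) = [ - 489/4, - 269/6,261/11, 557/14,94, 241, 247.13,  338, 464,508, 607, 826, 840, 901]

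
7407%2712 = 1983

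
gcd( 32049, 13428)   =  9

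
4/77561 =4/77561= 0.00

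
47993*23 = 1103839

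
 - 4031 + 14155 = 10124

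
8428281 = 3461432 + 4966849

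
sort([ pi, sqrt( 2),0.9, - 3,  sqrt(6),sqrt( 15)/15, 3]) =[ -3 , sqrt( 15 ) /15, 0.9,  sqrt(2 ),sqrt ( 6), 3,pi]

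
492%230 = 32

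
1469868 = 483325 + 986543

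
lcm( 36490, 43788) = 218940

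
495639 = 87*5697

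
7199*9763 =70283837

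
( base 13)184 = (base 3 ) 101021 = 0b100010101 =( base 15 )137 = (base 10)277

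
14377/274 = 14377/274 = 52.47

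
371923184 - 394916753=-22993569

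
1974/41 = 48 + 6/41 = 48.15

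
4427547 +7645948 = 12073495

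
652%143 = 80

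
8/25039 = 8/25039 = 0.00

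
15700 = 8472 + 7228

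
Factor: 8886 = 2^1*3^1 * 1481^1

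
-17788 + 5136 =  - 12652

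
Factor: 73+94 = 167 = 167^1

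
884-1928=-1044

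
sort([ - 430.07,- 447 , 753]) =[  -  447, - 430.07, 753] 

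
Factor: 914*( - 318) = - 290652 =- 2^2*3^1 * 53^1*457^1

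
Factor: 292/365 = 2^2*5^( - 1 ) = 4/5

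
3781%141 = 115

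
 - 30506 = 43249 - 73755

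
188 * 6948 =1306224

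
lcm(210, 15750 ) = 15750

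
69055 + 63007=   132062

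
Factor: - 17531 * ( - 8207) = 29^1 * 47^1*283^1*373^1 = 143876917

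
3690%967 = 789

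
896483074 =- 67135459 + 963618533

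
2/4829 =2/4829 = 0.00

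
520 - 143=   377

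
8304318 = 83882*99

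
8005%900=805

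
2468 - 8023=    - 5555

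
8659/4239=8659/4239  =  2.04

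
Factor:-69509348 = -2^2*1249^1*  13913^1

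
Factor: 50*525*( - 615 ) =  - 16143750 = - 2^1*3^2 * 5^5*7^1*41^1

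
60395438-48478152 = 11917286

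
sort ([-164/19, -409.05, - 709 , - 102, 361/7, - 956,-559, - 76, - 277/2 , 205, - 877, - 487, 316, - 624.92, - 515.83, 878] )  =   [ - 956, - 877, - 709, - 624.92, - 559, - 515.83,-487, - 409.05, - 277/2, - 102,  -  76, - 164/19, 361/7,205, 316, 878 ]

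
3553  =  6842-3289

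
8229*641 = 5274789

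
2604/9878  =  1302/4939 = 0.26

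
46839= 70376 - 23537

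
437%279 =158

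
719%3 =2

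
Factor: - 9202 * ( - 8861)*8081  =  658916028682 = 2^1*43^1*107^1*8081^1*8861^1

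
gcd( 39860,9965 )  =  9965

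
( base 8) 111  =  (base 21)3A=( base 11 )67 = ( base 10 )73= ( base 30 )2D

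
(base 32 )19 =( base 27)1E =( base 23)1i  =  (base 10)41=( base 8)51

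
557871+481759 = 1039630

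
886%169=41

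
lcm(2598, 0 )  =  0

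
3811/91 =41 + 80/91 = 41.88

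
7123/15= 474+13/15 = 474.87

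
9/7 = 9/7 = 1.29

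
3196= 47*68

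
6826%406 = 330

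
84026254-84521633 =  - 495379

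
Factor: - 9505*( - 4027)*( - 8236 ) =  - 315246365860= - 2^2* 5^1*29^1*71^1  *  1901^1 * 4027^1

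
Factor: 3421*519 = 1775499 = 3^1*11^1*173^1  *311^1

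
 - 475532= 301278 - 776810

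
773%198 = 179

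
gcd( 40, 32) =8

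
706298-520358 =185940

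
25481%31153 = 25481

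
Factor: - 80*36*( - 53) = 2^6*3^2*5^1*53^1 = 152640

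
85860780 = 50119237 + 35741543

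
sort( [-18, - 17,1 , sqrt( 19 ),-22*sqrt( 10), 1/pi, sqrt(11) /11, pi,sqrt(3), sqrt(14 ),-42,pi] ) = [ - 22 *sqrt( 10), - 42,-18,  -  17, sqrt(11) /11,1/pi,1, sqrt( 3),pi,pi , sqrt(14), sqrt( 19 )]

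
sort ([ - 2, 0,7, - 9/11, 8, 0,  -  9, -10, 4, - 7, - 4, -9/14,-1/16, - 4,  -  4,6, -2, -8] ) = [ - 10,-9,  -  8,  -  7, - 4, - 4,-4, - 2, - 2,  -  9/11, - 9/14, - 1/16, 0, 0, 4, 6, 7,8 ] 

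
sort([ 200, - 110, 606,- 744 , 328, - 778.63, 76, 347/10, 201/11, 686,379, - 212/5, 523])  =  [ - 778.63, - 744,-110, - 212/5, 201/11,347/10, 76,  200, 328, 379, 523,606, 686]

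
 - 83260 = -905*92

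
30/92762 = 15/46381 = 0.00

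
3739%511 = 162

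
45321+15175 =60496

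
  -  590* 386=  - 227740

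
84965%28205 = 350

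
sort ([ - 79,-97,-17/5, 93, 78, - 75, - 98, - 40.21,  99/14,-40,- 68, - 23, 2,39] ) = [ - 98, - 97, - 79, - 75,- 68,  -  40.21, - 40, - 23 , - 17/5, 2, 99/14,39,78  ,  93]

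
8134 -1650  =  6484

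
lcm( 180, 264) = 3960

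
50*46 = 2300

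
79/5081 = 79/5081 = 0.02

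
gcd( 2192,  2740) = 548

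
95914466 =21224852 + 74689614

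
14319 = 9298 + 5021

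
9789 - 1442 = 8347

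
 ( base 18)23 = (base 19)21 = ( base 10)39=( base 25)1e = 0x27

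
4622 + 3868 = 8490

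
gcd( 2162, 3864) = 46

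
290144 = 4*72536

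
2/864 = 1/432 = 0.00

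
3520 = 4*880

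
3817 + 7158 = 10975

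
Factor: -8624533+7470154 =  - 3^1 * 449^1*857^1=- 1154379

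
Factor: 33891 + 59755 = 2^1 * 7^1*6689^1 = 93646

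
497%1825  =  497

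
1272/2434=636/1217 = 0.52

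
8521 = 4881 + 3640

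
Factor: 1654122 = 2^1 * 3^1*37^1*7451^1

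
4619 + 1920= 6539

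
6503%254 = 153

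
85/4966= 85/4966 = 0.02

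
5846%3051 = 2795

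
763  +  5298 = 6061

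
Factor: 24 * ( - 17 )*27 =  - 11016= - 2^3*3^4*17^1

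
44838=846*53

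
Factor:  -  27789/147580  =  - 177/940 =- 2^(-2 )* 3^1 * 5^ ( - 1)*47^( - 1)*59^1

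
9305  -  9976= - 671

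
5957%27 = 17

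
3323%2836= 487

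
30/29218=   15/14609 = 0.00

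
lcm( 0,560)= 0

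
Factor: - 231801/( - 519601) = 3^1 * 229^(- 1)*2269^(  -  1)*77267^1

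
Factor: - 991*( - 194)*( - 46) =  - 2^2 * 23^1  *  97^1 *991^1 = - 8843684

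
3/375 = 1/125 =0.01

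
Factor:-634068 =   -  2^2*3^4*19^1* 103^1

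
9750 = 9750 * 1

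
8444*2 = 16888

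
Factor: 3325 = 5^2 * 7^1*  19^1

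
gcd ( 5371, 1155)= 1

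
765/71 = 10 + 55/71 = 10.77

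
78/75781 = 78/75781 =0.00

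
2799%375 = 174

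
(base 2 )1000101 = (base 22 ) 33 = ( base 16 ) 45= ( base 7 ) 126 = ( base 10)69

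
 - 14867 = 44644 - 59511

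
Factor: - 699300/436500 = -3^1*  5^( - 1)*7^1 * 37^1*97^ ( - 1 ) = - 777/485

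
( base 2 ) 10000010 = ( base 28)4i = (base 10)130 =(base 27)4M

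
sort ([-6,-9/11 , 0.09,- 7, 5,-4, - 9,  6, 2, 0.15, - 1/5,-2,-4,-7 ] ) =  [-9, - 7 ,-7, - 6, - 4, - 4,-2, - 9/11,  -  1/5, 0.09, 0.15,2, 5, 6 ] 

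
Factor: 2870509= 1303^1*2203^1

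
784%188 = 32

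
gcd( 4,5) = 1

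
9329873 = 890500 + 8439373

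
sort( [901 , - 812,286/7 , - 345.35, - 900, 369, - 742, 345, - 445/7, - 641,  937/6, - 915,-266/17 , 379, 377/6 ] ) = [-915, - 900, - 812,  -  742, - 641, - 345.35, - 445/7 , - 266/17,286/7,  377/6,  937/6 , 345,369, 379 , 901]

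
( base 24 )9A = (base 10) 226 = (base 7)442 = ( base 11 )196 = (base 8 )342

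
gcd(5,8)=1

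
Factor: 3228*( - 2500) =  - 8070000 =- 2^4 * 3^1*5^4 * 269^1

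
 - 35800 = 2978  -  38778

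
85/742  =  85/742  =  0.11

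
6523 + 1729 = 8252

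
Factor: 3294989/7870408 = 2^( - 3 ) * 7^ (- 1)*13^( - 1)*19^( - 1 )*569^( - 1)*3294989^1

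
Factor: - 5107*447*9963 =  - 3^6*41^1*149^1*5107^1 = - 22743825327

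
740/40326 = 370/20163 = 0.02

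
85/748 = 5/44 = 0.11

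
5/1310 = 1/262 = 0.00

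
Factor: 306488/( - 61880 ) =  - 5^( - 1)*17^ ( - 1)*421^1 = - 421/85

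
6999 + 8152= 15151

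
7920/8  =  990 =990.00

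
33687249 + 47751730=81438979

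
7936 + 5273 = 13209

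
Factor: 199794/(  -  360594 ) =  - 497/897 = -3^( - 1 )*7^1*13^( - 1) * 23^( - 1)* 71^1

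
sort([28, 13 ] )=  [ 13, 28] 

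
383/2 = 383/2 = 191.50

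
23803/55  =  432+43/55=432.78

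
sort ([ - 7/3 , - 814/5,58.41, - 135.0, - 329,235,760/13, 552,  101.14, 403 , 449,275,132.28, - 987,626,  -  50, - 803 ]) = [ - 987, -803 , - 329, - 814/5, - 135.0, - 50 , - 7/3,  58.41,  760/13,101.14,132.28, 235,275,403,449 , 552,626]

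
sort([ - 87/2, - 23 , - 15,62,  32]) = [ - 87/2,  -  23, - 15 , 32, 62 ]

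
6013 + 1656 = 7669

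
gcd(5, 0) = 5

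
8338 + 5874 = 14212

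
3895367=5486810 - 1591443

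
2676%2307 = 369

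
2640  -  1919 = 721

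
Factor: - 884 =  - 2^2*13^1*17^1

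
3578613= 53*67521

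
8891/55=161+36/55  =  161.65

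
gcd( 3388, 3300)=44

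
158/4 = 39+1/2 = 39.50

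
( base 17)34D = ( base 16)3B4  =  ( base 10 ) 948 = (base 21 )233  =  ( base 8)1664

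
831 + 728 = 1559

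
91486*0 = 0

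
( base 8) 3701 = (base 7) 5534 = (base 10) 1985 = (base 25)34a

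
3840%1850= 140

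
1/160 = 1/160 = 0.01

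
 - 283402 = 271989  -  555391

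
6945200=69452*100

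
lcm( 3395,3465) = 336105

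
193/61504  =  193/61504 = 0.00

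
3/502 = 3/502 = 0.01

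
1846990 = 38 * 48605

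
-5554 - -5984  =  430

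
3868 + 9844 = 13712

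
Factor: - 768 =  - 2^8*3^1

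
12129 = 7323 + 4806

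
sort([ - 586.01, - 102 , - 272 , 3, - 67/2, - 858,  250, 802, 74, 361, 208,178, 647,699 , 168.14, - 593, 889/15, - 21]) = [ - 858, - 593 , - 586.01, - 272, - 102, - 67/2,- 21, 3,889/15 , 74, 168.14 , 178 , 208,250,  361,647, 699,  802 ]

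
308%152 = 4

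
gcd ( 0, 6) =6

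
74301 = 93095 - 18794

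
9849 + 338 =10187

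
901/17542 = 901/17542 = 0.05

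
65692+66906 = 132598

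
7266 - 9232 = - 1966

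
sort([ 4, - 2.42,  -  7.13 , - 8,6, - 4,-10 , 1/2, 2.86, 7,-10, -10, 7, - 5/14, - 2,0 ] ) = [ - 10, - 10, - 10, - 8,- 7.13, -4,-2.42, - 2, - 5/14,0, 1/2,2.86, 4 , 6, 7,  7]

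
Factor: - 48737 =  - 13^1*23^1*163^1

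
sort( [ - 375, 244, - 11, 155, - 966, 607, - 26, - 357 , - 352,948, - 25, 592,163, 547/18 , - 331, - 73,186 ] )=[ - 966, - 375, -357,  -  352, - 331 ,-73, - 26, - 25, - 11, 547/18, 155,163, 186, 244, 592 , 607, 948 ] 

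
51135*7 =357945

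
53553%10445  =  1328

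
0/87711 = 0 = 0.00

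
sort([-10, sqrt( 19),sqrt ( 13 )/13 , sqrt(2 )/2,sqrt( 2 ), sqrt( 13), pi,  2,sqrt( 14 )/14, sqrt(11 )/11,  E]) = [ - 10, sqrt( 14 ) /14,  sqrt( 13)/13,sqrt(11 )/11, sqrt(2)/2,sqrt( 2), 2,E,pi, sqrt( 13 ),sqrt( 19) ]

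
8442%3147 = 2148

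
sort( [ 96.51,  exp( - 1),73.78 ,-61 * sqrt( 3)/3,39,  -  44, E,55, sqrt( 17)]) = [-44, - 61*sqrt( 3) /3,exp (-1 ), E, sqrt(17) , 39, 55,73.78,96.51 ]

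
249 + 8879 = 9128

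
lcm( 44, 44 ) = 44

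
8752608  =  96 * 91173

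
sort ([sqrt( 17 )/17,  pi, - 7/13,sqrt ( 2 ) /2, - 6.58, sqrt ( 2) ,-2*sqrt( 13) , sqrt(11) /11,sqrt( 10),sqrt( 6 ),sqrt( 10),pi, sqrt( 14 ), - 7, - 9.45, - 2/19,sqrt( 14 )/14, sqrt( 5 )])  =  [- 9.45, - 2*sqrt( 13 ),- 7,-6.58  , - 7/13, - 2/19,sqrt( 17 )/17,  sqrt(14)/14 , sqrt (11 )/11 , sqrt( 2 )/2, sqrt(2),sqrt( 5 ) , sqrt( 6) , pi,  pi , sqrt( 10),sqrt( 10), sqrt( 14)] 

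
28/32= 7/8=0.88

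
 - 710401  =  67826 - 778227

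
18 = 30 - 12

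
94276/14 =6734 = 6734.00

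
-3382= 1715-5097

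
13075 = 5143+7932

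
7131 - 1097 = 6034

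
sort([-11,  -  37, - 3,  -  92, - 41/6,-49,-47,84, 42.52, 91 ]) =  [-92, - 49,-47, - 37,  -  11,-41/6, - 3,42.52,84, 91]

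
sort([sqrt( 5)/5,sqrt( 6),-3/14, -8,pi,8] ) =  [ - 8, - 3/14, sqrt( 5)/5, sqrt(6),pi,  8] 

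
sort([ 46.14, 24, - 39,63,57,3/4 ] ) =[ -39, 3/4,24 , 46.14,  57,63 ] 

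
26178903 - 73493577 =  - 47314674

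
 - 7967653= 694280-8661933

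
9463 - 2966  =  6497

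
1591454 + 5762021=7353475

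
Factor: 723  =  3^1*241^1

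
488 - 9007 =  - 8519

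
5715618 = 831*6878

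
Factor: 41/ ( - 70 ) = -2^(-1) * 5^( - 1 )*7^( - 1)*41^1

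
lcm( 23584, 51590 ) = 825440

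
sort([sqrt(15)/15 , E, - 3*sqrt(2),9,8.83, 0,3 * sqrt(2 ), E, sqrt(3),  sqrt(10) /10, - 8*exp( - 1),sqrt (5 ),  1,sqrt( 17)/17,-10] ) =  [-10, - 3*sqrt (2),  -  8*exp (-1), 0,sqrt(17) /17,sqrt(15)/15, sqrt (10)/10, 1,sqrt(3),sqrt (5 ),E,E,3*sqrt(2),8.83,9] 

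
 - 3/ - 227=3/227 = 0.01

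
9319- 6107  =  3212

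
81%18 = 9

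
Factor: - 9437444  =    -  2^2*1249^1*1889^1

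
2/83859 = 2/83859 = 0.00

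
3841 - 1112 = 2729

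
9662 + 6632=16294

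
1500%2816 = 1500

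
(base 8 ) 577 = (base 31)CB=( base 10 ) 383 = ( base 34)B9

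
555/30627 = 185/10209 = 0.02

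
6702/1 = 6702 = 6702.00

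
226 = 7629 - 7403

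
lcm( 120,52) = 1560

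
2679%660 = 39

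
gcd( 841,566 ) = 1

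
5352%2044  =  1264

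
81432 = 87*936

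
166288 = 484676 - 318388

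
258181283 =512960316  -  254779033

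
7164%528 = 300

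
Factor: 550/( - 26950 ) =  - 7^( - 2 ) = -1/49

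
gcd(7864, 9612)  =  4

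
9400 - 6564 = 2836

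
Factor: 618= 2^1*3^1*103^1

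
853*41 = 34973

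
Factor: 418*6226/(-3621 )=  - 2^2 * 3^ ( - 1)*11^2*17^( - 1)*19^1*71^( - 1 )*283^1 = - 2602468/3621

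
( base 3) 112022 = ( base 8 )602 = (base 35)b1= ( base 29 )d9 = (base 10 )386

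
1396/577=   1396/577 = 2.42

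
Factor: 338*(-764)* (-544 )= 2^8*13^2* 17^1 *191^1= 140478208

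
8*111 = 888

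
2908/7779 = 2908/7779 = 0.37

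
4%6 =4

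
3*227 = 681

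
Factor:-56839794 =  - 2^1*3^1* 11^1*109^1 *7901^1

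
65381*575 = 37594075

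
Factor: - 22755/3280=  -  111/16 = -2^( - 4 )*3^1*37^1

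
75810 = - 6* (-12635)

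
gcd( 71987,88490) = 1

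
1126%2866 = 1126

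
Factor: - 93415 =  - 5^1*7^1*17^1*157^1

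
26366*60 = 1581960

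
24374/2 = 12187= 12187.00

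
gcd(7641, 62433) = 9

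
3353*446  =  1495438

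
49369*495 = 24437655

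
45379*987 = 44789073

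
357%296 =61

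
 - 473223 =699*( - 677)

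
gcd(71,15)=1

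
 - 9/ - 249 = 3/83 = 0.04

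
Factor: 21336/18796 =2^1*3^1*7^1 * 37^( - 1 ) =42/37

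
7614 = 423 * 18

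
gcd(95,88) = 1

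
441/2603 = 441/2603  =  0.17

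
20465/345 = 59+22/69= 59.32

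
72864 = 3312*22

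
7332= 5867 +1465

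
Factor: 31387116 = 2^2*3^1*2615593^1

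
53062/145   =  53062/145 = 365.94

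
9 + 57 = 66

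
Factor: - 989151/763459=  - 3^1*101^(-1 )*7559^( - 1)*329717^1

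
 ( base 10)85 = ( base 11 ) 78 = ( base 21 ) 41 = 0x55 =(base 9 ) 104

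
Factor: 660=2^2*3^1*5^1*11^1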